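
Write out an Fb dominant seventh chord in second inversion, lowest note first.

In root position, Fb dominant seventh is Fb–Ab–Cb–Ebb.
Second inversion puts the fifth (Cb) in the bass.

Cb  Ebb  Fb  Ab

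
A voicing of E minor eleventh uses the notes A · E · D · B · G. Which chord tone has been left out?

F#

E minor eleventh = E, G, B, D, F#, A. The voicing lacks the 9th (major 9th), F#.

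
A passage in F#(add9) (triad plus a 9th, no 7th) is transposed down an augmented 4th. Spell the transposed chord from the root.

C  E  G  D

Transposed root: F# → C (augmented 4th down). So we spell C added-ninth:
root → C
3rd (major 3rd) → E
5th (perfect 5th) → G
9th (major 9th) → D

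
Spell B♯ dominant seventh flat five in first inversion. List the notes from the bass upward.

In root position, B♯ dominant seventh flat five is B#–D##–F#–A#.
First inversion puts the third (D##) in the bass.

D## F# A# B#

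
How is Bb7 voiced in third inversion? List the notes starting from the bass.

Ab  Bb  D  F

Bb7 = Bb–D–F–Ab; third inversion → seventh (Ab) lowest.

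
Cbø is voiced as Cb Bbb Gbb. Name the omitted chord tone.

Cbø = Cb, Ebb, Gbb, Bbb. The voicing lacks the 3rd (minor 3rd), Ebb.

Ebb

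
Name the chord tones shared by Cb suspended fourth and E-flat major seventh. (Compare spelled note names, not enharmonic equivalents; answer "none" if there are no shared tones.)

Cb suspended fourth = C-flat, F-flat, G-flat.
E-flat major seventh = E-flat, G, B-flat, D.
Shared: none.

none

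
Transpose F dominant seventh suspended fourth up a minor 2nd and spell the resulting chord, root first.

G-flat  C-flat  D-flat  F-flat

A minor 2nd up from F is G-flat, so the new chord is G-flat dominant seventh suspended fourth.
- root: G-flat
- perfect 4th: C-flat
- perfect 5th: D-flat
- minor 7th: F-flat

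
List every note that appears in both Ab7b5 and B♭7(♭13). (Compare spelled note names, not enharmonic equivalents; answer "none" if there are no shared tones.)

Ab7b5 = Ab, C, Ebb, Gb.
B♭7(♭13) = Bb, D, F, Ab, Gb.
Shared: Ab, Gb.

Ab  Gb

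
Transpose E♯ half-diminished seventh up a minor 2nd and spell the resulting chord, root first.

Transposed root: E♯ → F♯ (minor 2nd up). So we spell F♯ half-diminished seventh:
F♯ — root
A — minor 3rd
C — diminished 5th
E — minor 7th

F♯ A C E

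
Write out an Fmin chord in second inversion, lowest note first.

C, F, A♭

Fmin = F–A♭–C; second inversion → fifth (C) lowest.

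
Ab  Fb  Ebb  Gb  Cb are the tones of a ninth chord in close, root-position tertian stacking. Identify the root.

Fb

Stacking in thirds gives Fb – Ab – Cb – Ebb – Gb, so Fb is the root — Fb dominant ninth.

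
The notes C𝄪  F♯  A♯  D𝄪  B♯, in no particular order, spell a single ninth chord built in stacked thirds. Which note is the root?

Arranged so that each adjacent pair is a third by letter name: B♯ – D𝄪 – F♯ – A♯ – C𝄪.
The bottom of that stack, B♯, is the root (this is B♯ dominant ninth flat five).

B♯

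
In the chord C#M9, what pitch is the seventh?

B#

C#M9 is built on C#; its 7th is a major 7th above the root.
A seventh above C uses the letter B, and the major 7th above C# is B#.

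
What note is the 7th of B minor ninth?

B minor ninth is built on B; its 7th is a minor 7th above the root.
A seventh above B uses the letter A, and the minor 7th above B is A.

A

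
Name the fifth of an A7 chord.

A7 is built on A; its 5th is a perfect 5th above the root.
A fifth above A uses the letter E, and the perfect 5th above A is E.

E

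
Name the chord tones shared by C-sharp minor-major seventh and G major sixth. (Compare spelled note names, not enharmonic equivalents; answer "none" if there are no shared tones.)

C-sharp minor-major seventh: C-sharp E G-sharp B-sharp
G major sixth: G B D E
Common to both → E.

E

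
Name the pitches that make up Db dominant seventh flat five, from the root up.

Db dominant seventh flat five: dominant seventh flat five on D-flat.
Root: D-flat
Major 3rd (3rd): F
Diminished 5th (5th): A-double-flat
Minor 7th (7th): C-flat

D-flat F A-double-flat C-flat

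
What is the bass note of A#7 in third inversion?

G#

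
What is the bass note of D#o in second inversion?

D#o = D♯–F♯–A. Second inversion → fifth in the bass = A.

A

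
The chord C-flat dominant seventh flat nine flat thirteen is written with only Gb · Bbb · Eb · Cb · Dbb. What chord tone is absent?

Abb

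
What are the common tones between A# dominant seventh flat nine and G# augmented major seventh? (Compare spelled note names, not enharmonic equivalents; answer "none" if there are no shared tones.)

A# dominant seventh flat nine: A-sharp C-double-sharp E-sharp G-sharp B
G# augmented major seventh: G-sharp B-sharp D-double-sharp F-double-sharp
Common to both → G-sharp.

G-sharp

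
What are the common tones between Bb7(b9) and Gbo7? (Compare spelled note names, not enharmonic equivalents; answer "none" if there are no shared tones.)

none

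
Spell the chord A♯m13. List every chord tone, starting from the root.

A♯m13: minor thirteenth on A#.
- root: A#
- minor 3rd: C#
- perfect 5th: E#
- minor 7th: G#
- major 9th: B#
- perfect 11th: D#
- major 13th: F##

A# – C# – E# – G# – B# – D# – F##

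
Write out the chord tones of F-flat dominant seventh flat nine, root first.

Fb – Ab – Cb – Ebb – Gbb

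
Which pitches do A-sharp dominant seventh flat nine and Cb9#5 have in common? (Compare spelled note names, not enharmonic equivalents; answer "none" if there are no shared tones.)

none

A-sharp dominant seventh flat nine: A# C## E# G# B
Cb9#5: Cb Eb G Bbb Db
Common to both → none.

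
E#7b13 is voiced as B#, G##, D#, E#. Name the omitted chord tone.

The full E#7b13 chord is E#, G##, B#, D#, C#.
Comparing with the voicing, the minor 13th (13th) — C# — is absent.

C#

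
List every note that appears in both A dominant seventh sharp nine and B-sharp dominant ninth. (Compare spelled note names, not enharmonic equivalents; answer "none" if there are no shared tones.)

B-sharp

A dominant seventh sharp nine = A, C-sharp, E, G, B-sharp.
B-sharp dominant ninth = B-sharp, D-double-sharp, F-double-sharp, A-sharp, C-double-sharp.
Shared: B-sharp.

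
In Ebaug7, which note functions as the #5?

B

Root of Ebaug7 = Eb. The 5th is an augmented 5th: Eb up an augmented 5th → B.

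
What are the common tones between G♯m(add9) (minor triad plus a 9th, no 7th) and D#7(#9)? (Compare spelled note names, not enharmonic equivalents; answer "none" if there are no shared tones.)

G♯m(add9): G♯ B D♯ A♯
D#7(#9): D♯ F𝄪 A♯ C♯ E𝄪
Common to both → D♯, A♯.

D♯ A♯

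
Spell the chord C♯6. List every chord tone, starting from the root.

C♯6: major sixth on C♯.
- root: C♯
- major 3rd: E♯
- perfect 5th: G♯
- major 6th: A♯

C♯ – E♯ – G♯ – A♯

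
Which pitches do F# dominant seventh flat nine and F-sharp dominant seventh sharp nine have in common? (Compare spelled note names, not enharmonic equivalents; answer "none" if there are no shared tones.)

F# dominant seventh flat nine: F-sharp A-sharp C-sharp E G
F-sharp dominant seventh sharp nine: F-sharp A-sharp C-sharp E G-double-sharp
Common to both → F-sharp, A-sharp, C-sharp, E.

F-sharp, A-sharp, C-sharp, E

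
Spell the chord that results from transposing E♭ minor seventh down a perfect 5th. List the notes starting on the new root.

Transposed root: Eb → Ab (perfect 5th down). So we spell Ab minor seventh:
- root: Ab
- minor 3rd: Cb
- perfect 5th: Eb
- minor 7th: Gb

Ab, Cb, Eb, Gb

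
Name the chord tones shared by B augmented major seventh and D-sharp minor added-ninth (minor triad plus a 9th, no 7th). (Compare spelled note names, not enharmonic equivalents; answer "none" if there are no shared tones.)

D-sharp – A-sharp

B augmented major seventh: B D-sharp F-double-sharp A-sharp
D-sharp minor added-ninth: D-sharp F-sharp A-sharp E-sharp
Common to both → D-sharp, A-sharp.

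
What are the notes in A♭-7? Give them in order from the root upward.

Ab  Cb  Eb  Gb

A♭-7: minor seventh on Ab.
- root: Ab
- minor 3rd: Cb
- perfect 5th: Eb
- minor 7th: Gb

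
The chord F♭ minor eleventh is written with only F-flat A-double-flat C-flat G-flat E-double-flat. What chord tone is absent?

F♭ minor eleventh = F-flat, A-double-flat, C-flat, E-double-flat, G-flat, B-double-flat. The voicing lacks the 11th (perfect 11th), B-double-flat.

B-double-flat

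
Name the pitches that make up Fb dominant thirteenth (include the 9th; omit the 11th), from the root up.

F♭  A♭  C♭  E𝄫  G♭  D♭

Fb dominant thirteenth is a dominant thirteenth built on F♭.
F♭ — root
A♭ — major 3rd
C♭ — perfect 5th
E𝄫 — minor 7th
G♭ — major 9th
D♭ — major 13th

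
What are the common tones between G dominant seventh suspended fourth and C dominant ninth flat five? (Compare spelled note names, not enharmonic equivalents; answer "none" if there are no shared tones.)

C – D

G dominant seventh suspended fourth = G, C, D, F.
C dominant ninth flat five = C, E, G-flat, B-flat, D.
Shared: C, D.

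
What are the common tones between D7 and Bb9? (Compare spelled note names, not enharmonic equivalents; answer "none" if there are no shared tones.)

D C

D7 = D, F#, A, C.
Bb9 = Bb, D, F, Ab, C.
Shared: D, C.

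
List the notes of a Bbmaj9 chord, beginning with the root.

Root Bb, quality major ninth:
Bb — root
D — major 3rd
F — perfect 5th
A — major 7th
C — major 9th

Bb, D, F, A, C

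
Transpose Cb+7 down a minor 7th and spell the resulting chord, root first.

A minor 7th down from Cb is Db, so the new chord is Db augmented seventh.
Root: Db
Major 3rd (3rd): F
Augmented 5th (5th): A
Minor 7th (7th): Cb

Db  F  A  Cb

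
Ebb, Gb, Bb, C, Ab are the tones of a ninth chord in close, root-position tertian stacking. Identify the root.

Arranged so that each adjacent pair is a third by letter name: Ab – C – Ebb – Gb – Bb.
The bottom of that stack, Ab, is the root (this is Ab dominant ninth flat five).

Ab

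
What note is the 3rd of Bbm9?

D♭

Bbm9 is built on B♭; its 3rd is a minor 3rd above the root.
A third above B uses the letter D, and the minor 3rd above B♭ is D♭.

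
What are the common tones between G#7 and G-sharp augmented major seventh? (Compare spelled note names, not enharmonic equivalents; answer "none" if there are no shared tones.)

G#7: G# B# D# F#
G-sharp augmented major seventh: G# B# D## F##
Common to both → G#, B#.

G#, B#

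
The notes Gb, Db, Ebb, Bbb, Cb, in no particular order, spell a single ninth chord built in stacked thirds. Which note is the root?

Arranged so that each adjacent pair is a third by letter name: Cb – Ebb – Gb – Bbb – Db.
The bottom of that stack, Cb, is the root (this is Cb minor ninth).

Cb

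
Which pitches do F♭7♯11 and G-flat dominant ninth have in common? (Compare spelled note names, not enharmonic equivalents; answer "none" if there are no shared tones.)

Fb, Ab, Bb

F♭7♯11: Fb Ab Cb Ebb Bb
G-flat dominant ninth: Gb Bb Db Fb Ab
Common to both → Fb, Ab, Bb.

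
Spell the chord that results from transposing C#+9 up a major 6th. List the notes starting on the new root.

A# – C## – E## – G# – B#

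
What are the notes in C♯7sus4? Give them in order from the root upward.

C♯, F♯, G♯, B

Root C♯, quality dominant seventh suspended fourth:
C♯ — root
F♯ — perfect 4th
G♯ — perfect 5th
B — minor 7th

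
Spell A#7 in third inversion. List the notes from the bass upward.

In root position, A#7 is A#–C##–E#–G#.
Third inversion puts the seventh (G#) in the bass.

G# A# C## E#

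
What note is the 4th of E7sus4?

A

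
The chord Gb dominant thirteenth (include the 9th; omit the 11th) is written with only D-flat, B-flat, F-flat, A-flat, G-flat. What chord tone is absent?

Gb dominant thirteenth = G-flat, B-flat, D-flat, F-flat, A-flat, E-flat. The voicing lacks the 13th (major 13th), E-flat.

E-flat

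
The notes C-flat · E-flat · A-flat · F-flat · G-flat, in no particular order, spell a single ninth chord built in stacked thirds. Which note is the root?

F-flat

Stacking in thirds gives F-flat – A-flat – C-flat – E-flat – G-flat, so F-flat is the root — F-flat major ninth.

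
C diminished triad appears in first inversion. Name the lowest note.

Eb

C diminished triad in root position is C–Eb–Gb.
First inversion places the third in the bass, which is Eb.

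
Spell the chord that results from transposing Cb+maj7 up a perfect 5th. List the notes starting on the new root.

A perfect 5th up from C♭ is G♭, so the new chord is G♭ augmented major seventh.
Root: G♭
Major 3rd (3rd): B♭
Augmented 5th (5th): D
Major 7th (7th): F

G♭, B♭, D, F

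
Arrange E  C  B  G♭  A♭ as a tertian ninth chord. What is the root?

Stacking in thirds gives A♭ – C – E – G♭ – B, so A♭ is the root — A♭ dominant seventh sharp nine sharp five.

A♭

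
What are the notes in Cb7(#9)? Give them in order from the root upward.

C♭, E♭, G♭, B𝄫, D

Root C♭, quality dominant seventh sharp nine:
root → C♭
3rd (major 3rd) → E♭
5th (perfect 5th) → G♭
7th (minor 7th) → B𝄫
9th (augmented 9th) → D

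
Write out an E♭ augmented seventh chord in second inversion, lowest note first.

In root position, E♭ augmented seventh is Eb–G–B–Db.
Second inversion puts the fifth (B) in the bass.

B – Db – Eb – G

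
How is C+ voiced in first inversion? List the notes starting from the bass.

C+ = C–E–G#; first inversion → third (E) lowest.

E – G# – C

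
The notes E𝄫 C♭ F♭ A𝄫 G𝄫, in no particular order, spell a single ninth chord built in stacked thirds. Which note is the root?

F♭

Arranged so that each adjacent pair is a third by letter name: F♭ – A𝄫 – C♭ – E𝄫 – G𝄫.
The bottom of that stack, F♭, is the root (this is F♭ minor seventh flat nine).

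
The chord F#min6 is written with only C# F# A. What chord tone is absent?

D#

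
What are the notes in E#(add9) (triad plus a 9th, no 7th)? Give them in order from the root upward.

E#, G##, B#, F##

Root E#, quality added-ninth:
- root: E#
- major 3rd: G##
- perfect 5th: B#
- major 9th: F##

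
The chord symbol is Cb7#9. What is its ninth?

D

Root of Cb7#9 = Cb. The 9th is an augmented 9th: Cb up an augmented 9th → D.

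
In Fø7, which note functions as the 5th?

Cb

Root of Fø7 = F. The 5th is a diminished 5th: F up a diminished 5th → Cb.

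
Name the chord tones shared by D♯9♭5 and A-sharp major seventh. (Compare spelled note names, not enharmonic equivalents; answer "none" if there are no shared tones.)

E#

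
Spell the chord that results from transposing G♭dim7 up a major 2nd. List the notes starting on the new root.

Ab Cb Ebb Gbb

Transposed root: Gb → Ab (major 2nd up). So we spell Ab diminished seventh:
- root: Ab
- minor 3rd: Cb
- diminished 5th: Ebb
- diminished 7th: Gbb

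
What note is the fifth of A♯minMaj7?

E♯

Root of A♯minMaj7 = A♯. The 5th is a perfect 5th: A♯ up a perfect 5th → E♯.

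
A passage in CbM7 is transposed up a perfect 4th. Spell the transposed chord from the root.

F♭  A♭  C♭  E♭

C♭ up a perfect 4th → F♭. New chord: F♭ major seventh.
- root: F♭
- major 3rd: A♭
- perfect 5th: C♭
- major 7th: E♭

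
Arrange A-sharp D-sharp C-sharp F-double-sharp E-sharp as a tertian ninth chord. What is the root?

D-sharp

Arranged so that each adjacent pair is a third by letter name: D-sharp – F-double-sharp – A-sharp – C-sharp – E-sharp.
The bottom of that stack, D-sharp, is the root (this is D-sharp dominant ninth).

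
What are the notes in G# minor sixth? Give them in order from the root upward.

G# minor sixth is a minor sixth built on G♯.
G♯ — root
B — minor 3rd
D♯ — perfect 5th
E♯ — major 6th

G♯  B  D♯  E♯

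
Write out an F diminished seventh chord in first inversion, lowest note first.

F diminished seventh = F–A-flat–C-flat–E-double-flat; first inversion → third (A-flat) lowest.

A-flat, C-flat, E-double-flat, F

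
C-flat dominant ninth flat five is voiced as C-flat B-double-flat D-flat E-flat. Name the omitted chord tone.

G-double-flat

The full C-flat dominant ninth flat five chord is C-flat, E-flat, G-double-flat, B-double-flat, D-flat.
Comparing with the voicing, the diminished 5th (5th) — G-double-flat — is absent.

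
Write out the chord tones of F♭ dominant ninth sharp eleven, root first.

Fb – Ab – Cb – Ebb – Gb – Bb

Root Fb, quality dominant ninth sharp eleven:
Root: Fb
Major 3rd (3rd): Ab
Perfect 5th (5th): Cb
Minor 7th (7th): Ebb
Major 9th (9th): Gb
Augmented 11th (11th): Bb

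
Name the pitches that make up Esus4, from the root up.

E, A, B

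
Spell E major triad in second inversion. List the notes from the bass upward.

B, E, G#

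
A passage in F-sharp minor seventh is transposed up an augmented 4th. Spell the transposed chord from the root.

F# up an augmented 4th → B#. New chord: B# minor seventh.
root → B#
3rd (minor 3rd) → D#
5th (perfect 5th) → F##
7th (minor 7th) → A#

B#  D#  F##  A#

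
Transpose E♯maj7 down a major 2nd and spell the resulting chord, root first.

D#, F##, A#, C##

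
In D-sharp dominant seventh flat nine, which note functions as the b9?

E

Root of D-sharp dominant seventh flat nine = D-sharp. The 9th is a minor 9th: D-sharp up a minor 9th → E.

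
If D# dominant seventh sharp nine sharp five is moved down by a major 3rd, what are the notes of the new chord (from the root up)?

B, D#, F##, A, C##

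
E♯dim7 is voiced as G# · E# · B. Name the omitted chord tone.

D

The full E♯dim7 chord is E#, G#, B, D.
Comparing with the voicing, the diminished 7th (7th) — D — is absent.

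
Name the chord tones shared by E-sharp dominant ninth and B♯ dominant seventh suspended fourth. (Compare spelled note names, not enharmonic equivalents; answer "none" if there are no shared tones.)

E-sharp dominant ninth = E-sharp, G-double-sharp, B-sharp, D-sharp, F-double-sharp.
B♯ dominant seventh suspended fourth = B-sharp, E-sharp, F-double-sharp, A-sharp.
Shared: E-sharp, B-sharp, F-double-sharp.

E-sharp, B-sharp, F-double-sharp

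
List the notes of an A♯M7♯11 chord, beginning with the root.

A#  C##  E#  G##  D##

Root A#, quality major seventh sharp eleven:
Root: A#
Major 3rd (3rd): C##
Perfect 5th (5th): E#
Major 7th (7th): G##
Augmented 11th (11th): D##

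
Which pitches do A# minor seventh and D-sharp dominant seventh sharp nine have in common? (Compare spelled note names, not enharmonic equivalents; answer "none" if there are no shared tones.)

A# minor seventh: A-sharp C-sharp E-sharp G-sharp
D-sharp dominant seventh sharp nine: D-sharp F-double-sharp A-sharp C-sharp E-double-sharp
Common to both → A-sharp, C-sharp.

A-sharp  C-sharp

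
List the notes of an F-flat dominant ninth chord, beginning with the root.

F♭  A♭  C♭  E𝄫  G♭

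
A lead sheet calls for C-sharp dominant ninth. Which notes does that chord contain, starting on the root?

Root C-sharp, quality dominant ninth:
- root: C-sharp
- major 3rd: E-sharp
- perfect 5th: G-sharp
- minor 7th: B
- major 9th: D-sharp

C-sharp, E-sharp, G-sharp, B, D-sharp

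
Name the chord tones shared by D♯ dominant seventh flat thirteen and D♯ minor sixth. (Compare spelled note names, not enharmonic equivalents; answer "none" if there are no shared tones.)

D♯ dominant seventh flat thirteen = D-sharp, F-double-sharp, A-sharp, C-sharp, B.
D♯ minor sixth = D-sharp, F-sharp, A-sharp, B-sharp.
Shared: D-sharp, A-sharp.

D-sharp, A-sharp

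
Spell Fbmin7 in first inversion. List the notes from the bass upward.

Fbmin7 = Fb–Abb–Cb–Ebb; first inversion → third (Abb) lowest.

Abb – Cb – Ebb – Fb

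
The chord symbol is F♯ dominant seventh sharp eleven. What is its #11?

Root of F♯ dominant seventh sharp eleven = F-sharp. The 11th is an augmented 11th: F-sharp up an augmented 11th → B-sharp.

B-sharp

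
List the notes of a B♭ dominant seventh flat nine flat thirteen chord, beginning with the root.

Root Bb, quality dominant seventh flat nine flat thirteen:
Bb — root
D — major 3rd
F — perfect 5th
Ab — minor 7th
Cb — minor 9th
Gb — minor 13th

Bb, D, F, Ab, Cb, Gb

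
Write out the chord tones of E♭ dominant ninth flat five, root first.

Root E-flat, quality dominant ninth flat five:
root → E-flat
3rd (major 3rd) → G
5th (diminished 5th) → B-double-flat
7th (minor 7th) → D-flat
9th (major 9th) → F

E-flat  G  B-double-flat  D-flat  F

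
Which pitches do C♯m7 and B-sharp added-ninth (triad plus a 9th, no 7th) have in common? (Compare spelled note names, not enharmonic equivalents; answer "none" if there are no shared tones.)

C♯m7 = C#, E, G#, B.
B-sharp added-ninth = B#, D##, F##, C##.
Shared: none.

none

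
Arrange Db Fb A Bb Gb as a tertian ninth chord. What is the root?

Stacking in thirds gives Gb – Bb – Db – Fb – A, so Gb is the root — Gb dominant seventh sharp nine.

Gb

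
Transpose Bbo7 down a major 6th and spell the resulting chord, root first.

Transposed root: B♭ → D♭ (major 6th down). So we spell D♭ diminished seventh:
root → D♭
3rd (minor 3rd) → F♭
5th (diminished 5th) → A𝄫
7th (diminished 7th) → C𝄫

D♭ F♭ A𝄫 C𝄫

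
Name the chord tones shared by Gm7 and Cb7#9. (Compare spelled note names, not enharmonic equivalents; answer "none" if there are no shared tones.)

D

Gm7: G Bb D F
Cb7#9: Cb Eb Gb Bbb D
Common to both → D.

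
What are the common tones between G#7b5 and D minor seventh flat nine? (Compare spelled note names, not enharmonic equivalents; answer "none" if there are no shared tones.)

G#7b5: G# B# D F#
D minor seventh flat nine: D F A C Eb
Common to both → D.

D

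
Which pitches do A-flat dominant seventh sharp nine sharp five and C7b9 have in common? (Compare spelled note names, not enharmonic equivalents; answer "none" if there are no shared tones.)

C, E

A-flat dominant seventh sharp nine sharp five: A♭ C E G♭ B
C7b9: C E G B♭ D♭
Common to both → C, E.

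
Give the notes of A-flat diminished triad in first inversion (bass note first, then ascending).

A-flat diminished triad = A-flat–C-flat–E-double-flat; first inversion → third (C-flat) lowest.

C-flat  E-double-flat  A-flat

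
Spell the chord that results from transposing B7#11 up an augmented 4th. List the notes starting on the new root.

E♯, G𝄪, B♯, D♯, A𝄪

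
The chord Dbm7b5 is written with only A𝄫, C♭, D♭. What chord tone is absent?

F♭

The full Dbm7b5 chord is D♭, F♭, A𝄫, C♭.
Comparing with the voicing, the minor 3rd (3rd) — F♭ — is absent.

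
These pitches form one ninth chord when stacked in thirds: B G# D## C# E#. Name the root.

C#

Stacking in thirds gives C# – E# – G# – B – D##, so C# is the root — C# dominant seventh sharp nine.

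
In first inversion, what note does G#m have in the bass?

G#m in root position is G#–B–D#.
First inversion places the third in the bass, which is B.

B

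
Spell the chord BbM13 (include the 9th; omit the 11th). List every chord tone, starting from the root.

BbM13 is a major thirteenth built on Bb.
Root: Bb
Major 3rd (3rd): D
Perfect 5th (5th): F
Major 7th (7th): A
Major 9th (9th): C
Major 13th (13th): G

Bb, D, F, A, C, G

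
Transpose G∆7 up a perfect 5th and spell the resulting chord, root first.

D F# A C#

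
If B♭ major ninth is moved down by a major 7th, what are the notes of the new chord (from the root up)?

Transposed root: Bb → Cb (major 7th down). So we spell Cb major ninth:
- root: Cb
- major 3rd: Eb
- perfect 5th: Gb
- major 7th: Bb
- major 9th: Db

Cb – Eb – Gb – Bb – Db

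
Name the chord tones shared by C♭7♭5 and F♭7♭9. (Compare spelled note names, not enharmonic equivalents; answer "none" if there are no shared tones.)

C♭7♭5: Cb Eb Gbb Bbb
F♭7♭9: Fb Ab Cb Ebb Gbb
Common to both → Cb, Gbb.

Cb, Gbb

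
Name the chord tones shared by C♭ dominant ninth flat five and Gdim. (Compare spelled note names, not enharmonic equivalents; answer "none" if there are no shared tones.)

D♭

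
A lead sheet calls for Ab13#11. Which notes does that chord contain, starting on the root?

Ab – C – Eb – Gb – Bb – D – F

Ab13#11 is a dominant thirteenth sharp eleven built on Ab.
root → Ab
3rd (major 3rd) → C
5th (perfect 5th) → Eb
7th (minor 7th) → Gb
9th (major 9th) → Bb
11th (augmented 11th) → D
13th (major 13th) → F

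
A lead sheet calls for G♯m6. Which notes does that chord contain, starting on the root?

G# – B – D# – E#

G♯m6 is a minor sixth built on G#.
G# — root
B — minor 3rd
D# — perfect 5th
E# — major 6th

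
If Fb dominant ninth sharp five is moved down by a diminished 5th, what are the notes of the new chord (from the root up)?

Bb, D, F#, Ab, C

A diminished 5th down from Fb is Bb, so the new chord is Bb dominant ninth sharp five.
- root: Bb
- major 3rd: D
- augmented 5th: F#
- minor 7th: Ab
- major 9th: C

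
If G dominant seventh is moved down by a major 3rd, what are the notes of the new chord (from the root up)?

Eb  G  Bb  Db

G down a major 3rd → Eb. New chord: Eb dominant seventh.
Eb — root
G — major 3rd
Bb — perfect 5th
Db — minor 7th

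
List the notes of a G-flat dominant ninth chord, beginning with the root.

G-flat dominant ninth is a dominant ninth built on G-flat.
- root: G-flat
- major 3rd: B-flat
- perfect 5th: D-flat
- minor 7th: F-flat
- major 9th: A-flat

G-flat  B-flat  D-flat  F-flat  A-flat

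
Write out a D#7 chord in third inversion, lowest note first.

D#7 = D♯–F𝄪–A♯–C♯; third inversion → seventh (C♯) lowest.

C♯, D♯, F𝄪, A♯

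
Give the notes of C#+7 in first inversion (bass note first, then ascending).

E# – G## – B – C#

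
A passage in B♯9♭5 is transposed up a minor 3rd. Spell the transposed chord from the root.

B# up a minor 3rd → D#. New chord: D# dominant ninth flat five.
- root: D#
- major 3rd: F##
- diminished 5th: A
- minor 7th: C#
- major 9th: E#

D# F## A C# E#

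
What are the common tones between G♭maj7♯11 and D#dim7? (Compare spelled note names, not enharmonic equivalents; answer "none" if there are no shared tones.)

C

G♭maj7♯11 = Gb, Bb, Db, F, C.
D#dim7 = D#, F#, A, C.
Shared: C.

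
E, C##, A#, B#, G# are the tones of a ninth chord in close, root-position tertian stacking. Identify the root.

A#

Stacking in thirds gives A# – C## – E – G# – B#, so A# is the root — A# dominant ninth flat five.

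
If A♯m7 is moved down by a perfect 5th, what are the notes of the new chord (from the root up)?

D#, F#, A#, C#

A# down a perfect 5th → D#. New chord: D# minor seventh.
D# — root
F# — minor 3rd
A# — perfect 5th
C# — minor 7th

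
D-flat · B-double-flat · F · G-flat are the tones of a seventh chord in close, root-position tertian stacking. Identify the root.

G-flat

Stacking in thirds gives G-flat – B-double-flat – D-flat – F, so G-flat is the root — G-flat minor-major seventh.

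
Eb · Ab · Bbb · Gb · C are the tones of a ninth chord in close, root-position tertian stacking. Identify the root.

Ab

Stacking in thirds gives Ab – C – Eb – Gb – Bbb, so Ab is the root — Ab dominant seventh flat nine.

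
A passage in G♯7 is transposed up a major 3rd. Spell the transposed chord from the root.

B#  D##  F##  A#

A major 3rd up from G# is B#, so the new chord is B# dominant seventh.
- root: B#
- major 3rd: D##
- perfect 5th: F##
- minor 7th: A#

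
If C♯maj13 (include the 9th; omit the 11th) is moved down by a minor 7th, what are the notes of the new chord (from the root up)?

D#  F##  A#  C##  E#  B#

Transposed root: C# → D# (minor 7th down). So we spell D# major thirteenth:
D# — root
F## — major 3rd
A# — perfect 5th
C## — major 7th
E# — major 9th
B# — major 13th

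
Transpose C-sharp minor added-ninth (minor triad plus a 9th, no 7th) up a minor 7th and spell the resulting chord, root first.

B, D, F♯, C♯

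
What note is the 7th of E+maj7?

D#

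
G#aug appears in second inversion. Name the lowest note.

D##

G#aug in root position is G#–B#–D##.
Second inversion places the fifth in the bass, which is D##.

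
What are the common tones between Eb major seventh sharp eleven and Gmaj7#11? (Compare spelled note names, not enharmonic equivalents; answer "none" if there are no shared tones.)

Eb major seventh sharp eleven = Eb, G, Bb, D, A.
Gmaj7#11 = G, B, D, F#, C#.
Shared: G, D.

G  D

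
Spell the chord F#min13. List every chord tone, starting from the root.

F♯ – A – C♯ – E – G♯ – B – D♯

F#min13 is a minor thirteenth built on F♯.
F♯ — root
A — minor 3rd
C♯ — perfect 5th
E — minor 7th
G♯ — major 9th
B — perfect 11th
D♯ — major 13th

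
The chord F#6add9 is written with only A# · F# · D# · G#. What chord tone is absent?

The full F#6add9 chord is F#, A#, C#, D#, G#.
Comparing with the voicing, the perfect 5th (5th) — C# — is absent.

C#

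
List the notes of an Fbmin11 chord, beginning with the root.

Fbmin11 is a minor eleventh built on Fb.
Fb — root
Abb — minor 3rd
Cb — perfect 5th
Ebb — minor 7th
Gb — major 9th
Bbb — perfect 11th

Fb Abb Cb Ebb Gb Bbb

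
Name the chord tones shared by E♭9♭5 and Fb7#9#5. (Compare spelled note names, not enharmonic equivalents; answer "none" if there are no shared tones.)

E♭9♭5 = Eb, G, Bbb, Db, F.
Fb7#9#5 = Fb, Ab, C, Ebb, G.
Shared: G.

G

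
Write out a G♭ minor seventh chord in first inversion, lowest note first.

In root position, G♭ minor seventh is G-flat–B-double-flat–D-flat–F-flat.
First inversion puts the third (B-double-flat) in the bass.

B-double-flat, D-flat, F-flat, G-flat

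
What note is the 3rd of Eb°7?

Eb°7 is built on Eb; its 3rd is a minor 3rd above the root.
A third above E uses the letter G, and the minor 3rd above Eb is Gb.

Gb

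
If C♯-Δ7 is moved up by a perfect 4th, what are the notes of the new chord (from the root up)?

F# A C# E#

A perfect 4th up from C# is F#, so the new chord is F# minor-major seventh.
F# — root
A — minor 3rd
C# — perfect 5th
E# — major 7th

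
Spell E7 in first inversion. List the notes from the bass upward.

E7 = E–G#–B–D; first inversion → third (G#) lowest.

G#, B, D, E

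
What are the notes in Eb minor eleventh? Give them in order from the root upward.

E-flat  G-flat  B-flat  D-flat  F  A-flat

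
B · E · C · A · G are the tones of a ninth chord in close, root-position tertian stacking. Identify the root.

Arranged so that each adjacent pair is a third by letter name: A – C – E – G – B.
The bottom of that stack, A, is the root (this is A minor ninth).

A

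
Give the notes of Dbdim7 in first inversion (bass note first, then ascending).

Fb – Abb – Cbb – Db

Dbdim7 = Db–Fb–Abb–Cbb; first inversion → third (Fb) lowest.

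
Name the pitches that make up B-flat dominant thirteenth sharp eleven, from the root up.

Bb  D  F  Ab  C  E  G

Root Bb, quality dominant thirteenth sharp eleven:
- root: Bb
- major 3rd: D
- perfect 5th: F
- minor 7th: Ab
- major 9th: C
- augmented 11th: E
- major 13th: G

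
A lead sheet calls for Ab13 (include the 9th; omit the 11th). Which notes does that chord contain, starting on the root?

Ab C Eb Gb Bb F

Root Ab, quality dominant thirteenth:
root → Ab
3rd (major 3rd) → C
5th (perfect 5th) → Eb
7th (minor 7th) → Gb
9th (major 9th) → Bb
13th (major 13th) → F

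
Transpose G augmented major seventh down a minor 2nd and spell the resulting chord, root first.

Transposed root: G → F♯ (minor 2nd down). So we spell F♯ augmented major seventh:
root → F♯
3rd (major 3rd) → A♯
5th (augmented 5th) → C𝄪
7th (major 7th) → E♯

F♯ A♯ C𝄪 E♯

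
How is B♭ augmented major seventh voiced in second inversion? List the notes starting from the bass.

In root position, B♭ augmented major seventh is Bb–D–F#–A.
Second inversion puts the fifth (F#) in the bass.

F#, A, Bb, D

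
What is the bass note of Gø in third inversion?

F

Gø in root position is G–Bb–Db–F.
Third inversion places the seventh in the bass, which is F.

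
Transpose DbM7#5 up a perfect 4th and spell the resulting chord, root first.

G♭, B♭, D, F

Transposed root: D♭ → G♭ (perfect 4th up). So we spell G♭ augmented major seventh:
G♭ — root
B♭ — major 3rd
D — augmented 5th
F — major 7th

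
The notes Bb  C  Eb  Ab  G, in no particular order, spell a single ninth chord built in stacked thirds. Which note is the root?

Arranged so that each adjacent pair is a third by letter name: Ab – C – Eb – G – Bb.
The bottom of that stack, Ab, is the root (this is Ab major ninth).

Ab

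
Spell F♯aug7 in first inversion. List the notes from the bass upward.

In root position, F♯aug7 is F#–A#–C##–E.
First inversion puts the third (A#) in the bass.

A#, C##, E, F#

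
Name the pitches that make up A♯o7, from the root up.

A#, C#, E, G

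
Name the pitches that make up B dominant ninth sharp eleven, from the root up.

B – D♯ – F♯ – A – C♯ – E♯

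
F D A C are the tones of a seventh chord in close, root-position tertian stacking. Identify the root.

D

Stacking in thirds gives D – F – A – C, so D is the root — D minor seventh.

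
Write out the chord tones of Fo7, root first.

F  A♭  C♭  E𝄫

Fo7 is a diminished seventh built on F.
Root: F
Minor 3rd (3rd): A♭
Diminished 5th (5th): C♭
Diminished 7th (7th): E𝄫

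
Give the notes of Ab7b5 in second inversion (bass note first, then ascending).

Ab7b5 = Ab–C–Ebb–Gb; second inversion → fifth (Ebb) lowest.

Ebb, Gb, Ab, C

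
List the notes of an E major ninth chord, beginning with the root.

Root E, quality major ninth:
E — root
G# — major 3rd
B — perfect 5th
D# — major 7th
F# — major 9th

E – G# – B – D# – F#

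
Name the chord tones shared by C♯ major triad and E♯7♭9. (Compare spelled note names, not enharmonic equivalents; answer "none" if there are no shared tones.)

E#

C♯ major triad = C#, E#, G#.
E♯7♭9 = E#, G##, B#, D#, F#.
Shared: E#.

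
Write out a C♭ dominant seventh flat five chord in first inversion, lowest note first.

C♭ dominant seventh flat five = Cb–Eb–Gbb–Bbb; first inversion → third (Eb) lowest.

Eb, Gbb, Bbb, Cb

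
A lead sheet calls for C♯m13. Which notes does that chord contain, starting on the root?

Root C#, quality minor thirteenth:
root → C#
3rd (minor 3rd) → E
5th (perfect 5th) → G#
7th (minor 7th) → B
9th (major 9th) → D#
11th (perfect 11th) → F#
13th (major 13th) → A#

C#, E, G#, B, D#, F#, A#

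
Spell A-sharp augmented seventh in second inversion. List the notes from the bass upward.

E-double-sharp G-sharp A-sharp C-double-sharp

A-sharp augmented seventh = A-sharp–C-double-sharp–E-double-sharp–G-sharp; second inversion → fifth (E-double-sharp) lowest.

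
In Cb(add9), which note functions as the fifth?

Gb

Root of Cb(add9) = Cb. The 5th is a perfect 5th: Cb up a perfect 5th → Gb.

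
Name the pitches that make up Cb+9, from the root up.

Root Cb, quality dominant ninth sharp five:
- root: Cb
- major 3rd: Eb
- augmented 5th: G
- minor 7th: Bbb
- major 9th: Db

Cb – Eb – G – Bbb – Db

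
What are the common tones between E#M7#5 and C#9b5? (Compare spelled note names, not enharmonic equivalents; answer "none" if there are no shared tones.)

E#M7#5: E♯ G𝄪 B𝄪 D𝄪
C#9b5: C♯ E♯ G B D♯
Common to both → E♯.

E♯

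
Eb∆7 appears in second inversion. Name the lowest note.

Eb∆7 = Eb–G–Bb–D. Second inversion → fifth in the bass = Bb.

Bb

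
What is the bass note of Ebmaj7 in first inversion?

Ebmaj7 = Eb–G–Bb–D. First inversion → third in the bass = G.

G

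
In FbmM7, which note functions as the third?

Abb

Root of FbmM7 = Fb. The 3rd is a minor 3rd: Fb up a minor 3rd → Abb.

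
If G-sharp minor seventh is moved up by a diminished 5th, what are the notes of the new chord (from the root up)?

D, F, A, C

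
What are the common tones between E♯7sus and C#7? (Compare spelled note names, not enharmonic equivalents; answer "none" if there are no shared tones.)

E♯7sus = E#, A#, B#, D#.
C#7 = C#, E#, G#, B.
Shared: E#.

E#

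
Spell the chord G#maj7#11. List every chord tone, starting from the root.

G#maj7#11 is a major seventh sharp eleven built on G♯.
G♯ — root
B♯ — major 3rd
D♯ — perfect 5th
F𝄪 — major 7th
C𝄪 — augmented 11th

G♯, B♯, D♯, F𝄪, C𝄪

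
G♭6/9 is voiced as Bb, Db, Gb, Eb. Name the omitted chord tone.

Ab

The full G♭6/9 chord is Gb, Bb, Db, Eb, Ab.
Comparing with the voicing, the major 9th (9th) — Ab — is absent.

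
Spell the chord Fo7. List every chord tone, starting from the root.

F Ab Cb Ebb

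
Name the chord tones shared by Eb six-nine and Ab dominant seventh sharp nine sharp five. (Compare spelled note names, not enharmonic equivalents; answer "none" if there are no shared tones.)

C

Eb six-nine = E-flat, G, B-flat, C, F.
Ab dominant seventh sharp nine sharp five = A-flat, C, E, G-flat, B.
Shared: C.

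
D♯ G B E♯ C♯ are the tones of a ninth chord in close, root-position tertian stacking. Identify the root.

C♯

Stacking in thirds gives C♯ – E♯ – G – B – D♯, so C♯ is the root — C♯ dominant ninth flat five.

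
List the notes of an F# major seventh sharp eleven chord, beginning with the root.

F-sharp A-sharp C-sharp E-sharp B-sharp

Root F-sharp, quality major seventh sharp eleven:
- root: F-sharp
- major 3rd: A-sharp
- perfect 5th: C-sharp
- major 7th: E-sharp
- augmented 11th: B-sharp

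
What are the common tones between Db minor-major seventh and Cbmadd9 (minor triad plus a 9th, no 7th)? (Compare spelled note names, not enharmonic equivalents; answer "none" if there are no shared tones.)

Db minor-major seventh = Db, Fb, Ab, C.
Cbmadd9 = Cb, Ebb, Gb, Db.
Shared: Db.

Db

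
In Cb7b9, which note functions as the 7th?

Root of Cb7b9 = Cb. The 7th is a minor 7th: Cb up a minor 7th → Bbb.

Bbb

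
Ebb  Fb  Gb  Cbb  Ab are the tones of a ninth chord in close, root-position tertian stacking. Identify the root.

Fb

Stacking in thirds gives Fb – Ab – Cbb – Ebb – Gb, so Fb is the root — Fb dominant ninth flat five.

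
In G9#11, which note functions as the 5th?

D

Root of G9#11 = G. The 5th is a perfect 5th: G up a perfect 5th → D.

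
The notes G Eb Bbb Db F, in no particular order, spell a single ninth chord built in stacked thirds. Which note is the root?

Eb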